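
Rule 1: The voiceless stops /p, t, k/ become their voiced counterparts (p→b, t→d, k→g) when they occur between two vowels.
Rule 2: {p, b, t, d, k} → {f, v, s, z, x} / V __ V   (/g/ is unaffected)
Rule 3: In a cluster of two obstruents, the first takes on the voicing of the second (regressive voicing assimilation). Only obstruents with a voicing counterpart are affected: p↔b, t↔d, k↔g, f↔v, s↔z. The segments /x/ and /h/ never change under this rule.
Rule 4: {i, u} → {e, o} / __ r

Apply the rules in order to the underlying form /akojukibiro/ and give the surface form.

Rule 1 (intervocalic voicing): /k/ is a voiceless stop between vowels /a/ and /o/, so it voices to [g]. /k/ is a voiceless stop between vowels /u/ and /i/, so it voices to [g]. /akojukibiro/ → agojugibiro.
Rule 2 (intervocalic spirantization): /b/ is a stop between vowels /i/ and /i/, so it spirantizes to the fricative [v]. /agojugibiro/ → agojugiviro.
Rule 3 (regressive voicing assimilation): no segment meets the environment; /agojugiviro/ is unchanged.
Rule 4 (pre-rhotic lowering): /i/ is a high vowel immediately before /r/, so it lowers to [e]. /agojugiviro/ → agojugivero.

agojugivero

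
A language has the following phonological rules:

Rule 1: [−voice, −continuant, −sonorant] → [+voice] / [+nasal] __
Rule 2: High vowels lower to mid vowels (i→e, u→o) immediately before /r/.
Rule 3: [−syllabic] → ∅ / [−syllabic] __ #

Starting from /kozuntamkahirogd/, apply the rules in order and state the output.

Rule 1 (post-nasal voicing): /t/ is a voiceless stop immediately after the nasal /n/, so it voices to [d]. /k/ is a voiceless stop immediately after the nasal /m/, so it voices to [g]. /kozuntamkahirogd/ → kozundamgahirogd.
Rule 2 (pre-rhotic lowering): /i/ is a high vowel immediately before /r/, so it lowers to [e]. /kozundamgahirogd/ → kozundamgaherogd.
Rule 3 (final cluster simplification): /d/ is the second consonant of a word-final cluster /gd/, so it deletes. /kozundamgaherogd/ → kozundamgaherog.

kozundamgaherog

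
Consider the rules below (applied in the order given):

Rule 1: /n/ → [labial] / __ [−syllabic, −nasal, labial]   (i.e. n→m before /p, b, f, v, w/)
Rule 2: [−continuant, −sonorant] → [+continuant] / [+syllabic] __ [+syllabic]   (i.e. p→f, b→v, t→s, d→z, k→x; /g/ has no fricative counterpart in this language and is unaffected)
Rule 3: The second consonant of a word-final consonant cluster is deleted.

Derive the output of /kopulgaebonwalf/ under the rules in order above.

kofulgaevomwal

Rule 1 (nasal place assimilation): /n/ precedes the labial consonant /w/, so it assimilates in place to [m]. /kopulgaebonwalf/ → kopulgaebomwalf.
Rule 2 (intervocalic spirantization): /p/ is a stop between vowels /o/ and /u/, so it spirantizes to the fricative [f]. /b/ is a stop between vowels /e/ and /o/, so it spirantizes to the fricative [v]. /kopulgaebomwalf/ → kofulgaevomwalf.
Rule 3 (final cluster simplification): /f/ is the second consonant of a word-final cluster /lf/, so it deletes. /kofulgaevomwalf/ → kofulgaevomwal.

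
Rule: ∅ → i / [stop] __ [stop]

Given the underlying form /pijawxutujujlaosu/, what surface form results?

No segment of /pijawxutujujlaosu/ meets the structural description of the rule, so the form surfaces unchanged.

pijawxutujujlaosu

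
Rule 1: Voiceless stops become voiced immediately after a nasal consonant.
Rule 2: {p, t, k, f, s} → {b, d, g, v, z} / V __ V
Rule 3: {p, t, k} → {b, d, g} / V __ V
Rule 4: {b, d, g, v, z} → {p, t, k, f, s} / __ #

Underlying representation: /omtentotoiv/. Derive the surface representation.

omdendodoif

Rule 1 (post-nasal voicing): /t/ is a voiceless stop immediately after the nasal /m/, so it voices to [d]. /t/ is a voiceless stop immediately after the nasal /n/, so it voices to [d]. /omtentotoiv/ → omdendotoiv.
Rule 2 (intervocalic voicing): /t/ is a voiceless obstruent between vowels /o/ and /o/, so it voices to [d]. /omdendotoiv/ → omdendodoiv.
Rule 3 (intervocalic voicing): no segment meets the environment; /omdendodoiv/ is unchanged.
Rule 4 (final devoicing): /v/ is a voiced obstruent in word-final position, so it devoices to [f]. /omdendodoiv/ → omdendodoif.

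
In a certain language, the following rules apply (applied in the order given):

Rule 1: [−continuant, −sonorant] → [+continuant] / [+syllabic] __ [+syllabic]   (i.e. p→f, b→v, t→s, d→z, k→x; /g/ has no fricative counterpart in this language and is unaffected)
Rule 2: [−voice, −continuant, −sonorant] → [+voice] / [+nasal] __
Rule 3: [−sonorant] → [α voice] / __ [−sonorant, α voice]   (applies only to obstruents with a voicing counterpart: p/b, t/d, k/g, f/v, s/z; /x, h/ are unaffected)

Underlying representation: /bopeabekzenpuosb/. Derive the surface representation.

Rule 1 (intervocalic spirantization): /p/ is a stop between vowels /o/ and /e/, so it spirantizes to the fricative [f]. /b/ is a stop between vowels /a/ and /e/, so it spirantizes to the fricative [v]. /bopeabekzenpuosb/ → bofeavekzenpuosb.
Rule 2 (post-nasal voicing): /p/ is a voiceless stop immediately after the nasal /n/, so it voices to [b]. /bofeavekzenpuosb/ → bofeavekzenbuosb.
Rule 3 (regressive voicing assimilation): /k/ precedes the voiced obstruent /z/, so it voices to [g] by assimilation. /s/ precedes the voiced obstruent /b/, so it voices to [z] by assimilation. /bofeavekzenbuosb/ → bofeavegzenbuozb.

bofeavegzenbuozb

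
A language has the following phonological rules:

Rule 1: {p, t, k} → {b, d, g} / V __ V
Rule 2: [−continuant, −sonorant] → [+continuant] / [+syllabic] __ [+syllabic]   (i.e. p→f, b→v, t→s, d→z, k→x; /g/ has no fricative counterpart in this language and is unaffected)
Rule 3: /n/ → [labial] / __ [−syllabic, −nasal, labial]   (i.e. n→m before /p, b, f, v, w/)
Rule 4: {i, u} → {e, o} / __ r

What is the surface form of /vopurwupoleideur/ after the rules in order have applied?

Rule 1 (intervocalic voicing): /p/ is a voiceless stop between vowels /o/ and /u/, so it voices to [b]. /p/ is a voiceless stop between vowels /u/ and /o/, so it voices to [b]. /vopurwupoleideur/ → voburwuboleideur.
Rule 2 (intervocalic spirantization): /b/ is a stop between vowels /o/ and /u/, so it spirantizes to the fricative [v]. /b/ is a stop between vowels /u/ and /o/, so it spirantizes to the fricative [v]. /d/ is a stop between vowels /i/ and /e/, so it spirantizes to the fricative [z]. /voburwuboleideur/ → vovurwuvoleizeur.
Rule 3 (nasal place assimilation): no segment meets the environment; /vovurwuvoleizeur/ is unchanged.
Rule 4 (pre-rhotic lowering): /u/ is a high vowel immediately before /r/, so it lowers to [o]. /u/ is a high vowel immediately before /r/, so it lowers to [o]. /vovurwuvoleizeur/ → vovorwuvoleizeor.

vovorwuvoleizeor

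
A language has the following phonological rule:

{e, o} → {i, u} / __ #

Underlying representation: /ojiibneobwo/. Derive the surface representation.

ojiibneobwu

/o/ is a mid vowel in word-final position, so it raises to [u].
Surface form: [ojiibneobwu].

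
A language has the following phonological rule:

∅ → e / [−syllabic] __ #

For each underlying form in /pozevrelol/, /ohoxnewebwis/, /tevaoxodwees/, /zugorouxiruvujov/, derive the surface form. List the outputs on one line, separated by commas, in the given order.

pozevrelole, ohoxnewebwise, tevaoxodweese, zugorouxiruvujove

/pozevrelol/: the form ends in the consonant /l/, so [e] is inserted word-finally. → [pozevrelole].
/ohoxnewebwis/: the form ends in the consonant /s/, so [e] is inserted word-finally. → [ohoxnewebwise].
/tevaoxodwees/: the form ends in the consonant /s/, so [e] is inserted word-finally. → [tevaoxodweese].
/zugorouxiruvujov/: the form ends in the consonant /v/, so [e] is inserted word-finally. → [zugorouxiruvujove].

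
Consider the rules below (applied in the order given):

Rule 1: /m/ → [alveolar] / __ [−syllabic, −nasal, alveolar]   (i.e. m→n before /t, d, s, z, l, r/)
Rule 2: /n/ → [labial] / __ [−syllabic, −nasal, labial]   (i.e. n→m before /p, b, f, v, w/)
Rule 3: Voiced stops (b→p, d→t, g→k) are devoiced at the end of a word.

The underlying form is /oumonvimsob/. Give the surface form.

oumomvinsop

Rule 1 (nasal place assimilation): /m/ precedes the alveolar consonant /s/, so it assimilates in place to [n]. /oumonvimsob/ → oumonvinsob.
Rule 2 (nasal place assimilation): /n/ precedes the labial consonant /v/, so it assimilates in place to [m]. /oumonvinsob/ → oumomvinsob.
Rule 3 (final devoicing): /b/ is a voiced stop in word-final position, so it devoices to [p]. /oumomvinsob/ → oumomvinsop.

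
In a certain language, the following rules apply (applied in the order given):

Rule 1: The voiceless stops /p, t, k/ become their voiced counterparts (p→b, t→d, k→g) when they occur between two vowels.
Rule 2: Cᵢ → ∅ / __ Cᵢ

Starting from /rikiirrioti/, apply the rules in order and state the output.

rigiiriodi

Rule 1 (intervocalic voicing): /k/ is a voiceless stop between vowels /i/ and /i/, so it voices to [g]. /t/ is a voiceless stop between vowels /o/ and /i/, so it voices to [d]. /rikiirrioti/ → rigiirriodi.
Rule 2 (degemination): /rr/ is a geminate; the first /r/ deletes. /rigiirriodi/ → rigiiriodi.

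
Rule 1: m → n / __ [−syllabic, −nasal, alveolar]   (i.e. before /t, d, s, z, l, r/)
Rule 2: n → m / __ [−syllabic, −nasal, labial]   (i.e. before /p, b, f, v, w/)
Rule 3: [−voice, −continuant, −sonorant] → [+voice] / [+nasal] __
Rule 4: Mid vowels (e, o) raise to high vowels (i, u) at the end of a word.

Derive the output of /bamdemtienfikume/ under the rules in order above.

Rule 1 (nasal place assimilation): /m/ precedes the alveolar consonant /d/, so it assimilates in place to [n]. /m/ precedes the alveolar consonant /t/, so it assimilates in place to [n]. /bamdemtienfikume/ → bandentienfikume.
Rule 2 (nasal place assimilation): /n/ precedes the labial consonant /f/, so it assimilates in place to [m]. /bandentienfikume/ → bandentiemfikume.
Rule 3 (post-nasal voicing): /t/ is a voiceless stop immediately after the nasal /n/, so it voices to [d]. /bandentiemfikume/ → bandendiemfikume.
Rule 4 (final vowel raising): /e/ is a mid vowel in word-final position, so it raises to [i]. /bandendiemfikume/ → bandendiemfikumi.

bandendiemfikumi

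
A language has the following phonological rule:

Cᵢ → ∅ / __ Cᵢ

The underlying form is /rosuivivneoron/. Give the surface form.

rosuivivneoron

No segment of /rosuivivneoron/ meets the structural description of the rule, so the form surfaces unchanged.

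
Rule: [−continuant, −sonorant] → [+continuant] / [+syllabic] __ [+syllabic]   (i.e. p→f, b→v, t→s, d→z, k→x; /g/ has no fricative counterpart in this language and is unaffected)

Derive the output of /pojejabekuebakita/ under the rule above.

pojejavexuevaxisa

Scanning /pojejabekuebakita/: /p/ at position 1 is not in the conditioning environment; /b/ is a stop between vowels /a/ and /e/, so it spirantizes to the fricative [v]; /k/ is a stop between vowels /e/ and /u/, so it spirantizes to the fricative [x]; /b/ is a stop between vowels /e/ and /a/, so it spirantizes to the fricative [v]; /k/ is a stop between vowels /a/ and /i/, so it spirantizes to the fricative [x]; /t/ is a stop between vowels /i/ and /a/, so it spirantizes to the fricative [s].
Result: [pojejavexuevaxisa].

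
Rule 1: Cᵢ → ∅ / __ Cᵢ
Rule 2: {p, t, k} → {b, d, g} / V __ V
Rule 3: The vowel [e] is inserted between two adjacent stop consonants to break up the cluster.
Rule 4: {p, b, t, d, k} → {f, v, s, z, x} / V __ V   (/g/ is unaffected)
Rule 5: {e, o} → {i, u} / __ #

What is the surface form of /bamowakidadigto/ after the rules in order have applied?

bamowagizazigesu

Rule 1 (degemination): no segment meets the environment; /bamowakidadigto/ is unchanged.
Rule 2 (intervocalic voicing): /k/ is a voiceless stop between vowels /a/ and /i/, so it voices to [g]. /bamowakidadigto/ → bamowagidadigto.
Rule 3 (stop-cluster e-epenthesis): /g/ and /t/ form a stop–stop cluster, so [e] is inserted between them. /bamowagidadigto/ → bamowagidadigeto.
Rule 4 (intervocalic spirantization): /d/ is a stop between vowels /i/ and /a/, so it spirantizes to the fricative [z]. /d/ is a stop between vowels /a/ and /i/, so it spirantizes to the fricative [z]. /t/ is a stop between vowels /e/ and /o/, so it spirantizes to the fricative [s]. /bamowagidadigeto/ → bamowagizazigeso.
Rule 5 (final vowel raising): /o/ is a mid vowel in word-final position, so it raises to [u]. /bamowagizazigeso/ → bamowagizazigesu.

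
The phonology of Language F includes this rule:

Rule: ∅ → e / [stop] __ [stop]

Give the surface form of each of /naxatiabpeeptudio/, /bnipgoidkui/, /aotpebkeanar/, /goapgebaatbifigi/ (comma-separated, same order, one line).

/naxatiabpeeptudio/: /b/ and /p/ form a stop–stop cluster, so [e] is inserted between them. /p/ and /t/ form a stop–stop cluster, so [e] is inserted between them. → [naxatiabepeepetudio].
/bnipgoidkui/: /p/ and /g/ form a stop–stop cluster, so [e] is inserted between them. /d/ and /k/ form a stop–stop cluster, so [e] is inserted between them. → [bnipegoidekui].
/aotpebkeanar/: /t/ and /p/ form a stop–stop cluster, so [e] is inserted between them. /b/ and /k/ form a stop–stop cluster, so [e] is inserted between them. → [aotepebekeanar].
/goapgebaatbifigi/: /p/ and /g/ form a stop–stop cluster, so [e] is inserted between them. /t/ and /b/ form a stop–stop cluster, so [e] is inserted between them. → [goapegebaatebifigi].

naxatiabepeepetudio, bnipegoidekui, aotepebekeanar, goapegebaatebifigi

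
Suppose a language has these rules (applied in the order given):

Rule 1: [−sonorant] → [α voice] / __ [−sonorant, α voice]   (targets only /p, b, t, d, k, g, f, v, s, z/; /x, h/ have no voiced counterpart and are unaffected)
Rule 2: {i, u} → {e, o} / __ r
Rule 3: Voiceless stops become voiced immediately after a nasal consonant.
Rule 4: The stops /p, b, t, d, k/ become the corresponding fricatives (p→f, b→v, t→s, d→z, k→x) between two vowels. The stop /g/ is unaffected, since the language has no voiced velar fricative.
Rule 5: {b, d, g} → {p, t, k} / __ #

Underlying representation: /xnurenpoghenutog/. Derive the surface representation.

Rule 1 (regressive voicing assimilation): /g/ precedes the voiceless obstruent /h/, so it devoices to [k] by assimilation. /xnurenpoghenutog/ → xnurenpokhenutog.
Rule 2 (pre-rhotic lowering): /u/ is a high vowel immediately before /r/, so it lowers to [o]. /xnurenpokhenutog/ → xnorenpokhenutog.
Rule 3 (post-nasal voicing): /p/ is a voiceless stop immediately after the nasal /n/, so it voices to [b]. /xnorenpokhenutog/ → xnorenbokhenutog.
Rule 4 (intervocalic spirantization): /t/ is a stop between vowels /u/ and /o/, so it spirantizes to the fricative [s]. /xnorenbokhenutog/ → xnorenbokhenusog.
Rule 5 (final devoicing): /g/ is a voiced stop in word-final position, so it devoices to [k]. /xnorenbokhenusog/ → xnorenbokhenusok.

xnorenbokhenusok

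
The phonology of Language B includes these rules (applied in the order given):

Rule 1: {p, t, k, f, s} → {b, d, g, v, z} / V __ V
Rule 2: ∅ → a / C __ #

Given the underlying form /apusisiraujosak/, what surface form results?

abuziziraujozaka

Rule 1 (intervocalic voicing): /p/ is a voiceless obstruent between vowels /a/ and /u/, so it voices to [b]. /s/ is a voiceless obstruent between vowels /u/ and /i/, so it voices to [z]. /s/ is a voiceless obstruent between vowels /i/ and /i/, so it voices to [z]. /s/ is a voiceless obstruent between vowels /o/ and /a/, so it voices to [z]. /apusisiraujosak/ → abuziziraujozak.
Rule 2 (final a-epenthesis): the form ends in the consonant /k/, so [a] is inserted word-finally. /abuziziraujozak/ → abuziziraujozaka.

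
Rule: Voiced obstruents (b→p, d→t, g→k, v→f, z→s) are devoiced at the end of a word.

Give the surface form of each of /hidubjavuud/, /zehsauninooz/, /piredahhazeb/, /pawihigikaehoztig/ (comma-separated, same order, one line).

/hidubjavuud/: /d/ is a voiced obstruent in word-final position, so it devoices to [t]. → [hidubjavuut].
/zehsauninooz/: /z/ is a voiced obstruent in word-final position, so it devoices to [s]. → [zehsauninoos].
/piredahhazeb/: /b/ is a voiced obstruent in word-final position, so it devoices to [p]. → [piredahhazep].
/pawihigikaehoztig/: /g/ is a voiced obstruent in word-final position, so it devoices to [k]. → [pawihigikaehoztik].

hidubjavuut, zehsauninoos, piredahhazep, pawihigikaehoztik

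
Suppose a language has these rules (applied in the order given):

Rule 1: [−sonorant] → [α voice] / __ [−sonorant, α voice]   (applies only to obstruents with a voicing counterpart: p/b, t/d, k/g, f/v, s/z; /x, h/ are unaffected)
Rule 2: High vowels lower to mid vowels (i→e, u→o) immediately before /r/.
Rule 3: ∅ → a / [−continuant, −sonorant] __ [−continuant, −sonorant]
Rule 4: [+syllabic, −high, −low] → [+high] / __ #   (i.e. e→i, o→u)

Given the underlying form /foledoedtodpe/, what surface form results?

foledoetatotapi

Rule 1 (regressive voicing assimilation): /d/ precedes the voiceless obstruent /t/, so it devoices to [t] by assimilation. /d/ precedes the voiceless obstruent /p/, so it devoices to [t] by assimilation. /foledoedtodpe/ → foledoettotpe.
Rule 2 (pre-rhotic lowering): no segment meets the environment; /foledoettotpe/ is unchanged.
Rule 3 (stop-cluster a-epenthesis): /t/ and /t/ form a stop–stop cluster, so [a] is inserted between them. /t/ and /p/ form a stop–stop cluster, so [a] is inserted between them. /foledoettotpe/ → foledoetatotape.
Rule 4 (final vowel raising): /e/ is a mid vowel in word-final position, so it raises to [i]. /foledoetatotape/ → foledoetatotapi.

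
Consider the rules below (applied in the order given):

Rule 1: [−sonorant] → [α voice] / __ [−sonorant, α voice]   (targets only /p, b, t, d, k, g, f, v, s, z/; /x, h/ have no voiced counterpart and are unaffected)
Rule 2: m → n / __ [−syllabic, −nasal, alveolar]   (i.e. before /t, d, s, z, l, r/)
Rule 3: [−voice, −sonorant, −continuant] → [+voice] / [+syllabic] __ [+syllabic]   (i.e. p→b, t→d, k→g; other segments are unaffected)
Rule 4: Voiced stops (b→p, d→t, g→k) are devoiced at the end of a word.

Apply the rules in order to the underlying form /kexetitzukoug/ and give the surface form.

kexedidzugouk

Rule 1 (regressive voicing assimilation): /t/ precedes the voiced obstruent /z/, so it voices to [d] by assimilation. /kexetitzukoug/ → kexetidzukoug.
Rule 2 (nasal place assimilation): no segment meets the environment; /kexetidzukoug/ is unchanged.
Rule 3 (intervocalic voicing): /t/ is a voiceless stop between vowels /e/ and /i/, so it voices to [d]. /k/ is a voiceless stop between vowels /u/ and /o/, so it voices to [g]. /kexetidzukoug/ → kexedidzugoug.
Rule 4 (final devoicing): /g/ is a voiced stop in word-final position, so it devoices to [k]. /kexedidzugoug/ → kexedidzugouk.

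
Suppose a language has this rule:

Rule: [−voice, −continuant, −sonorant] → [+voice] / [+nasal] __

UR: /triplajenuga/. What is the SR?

No segment of /triplajenuga/ meets the structural description of the rule, so the form surfaces unchanged.

triplajenuga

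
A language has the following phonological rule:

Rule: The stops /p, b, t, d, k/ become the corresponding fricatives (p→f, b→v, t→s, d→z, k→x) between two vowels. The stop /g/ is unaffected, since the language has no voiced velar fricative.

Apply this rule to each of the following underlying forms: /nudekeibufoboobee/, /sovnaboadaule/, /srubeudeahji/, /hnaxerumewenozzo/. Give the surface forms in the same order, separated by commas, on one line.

nuzexeivufovoovee, sovnavoazaule, sruveuzeahji, hnaxerumewenozzo

/nudekeibufoboobee/: /d/ is a stop between vowels /u/ and /e/, so it spirantizes to the fricative [z]. /k/ is a stop between vowels /e/ and /e/, so it spirantizes to the fricative [x]. /b/ is a stop between vowels /i/ and /u/, so it spirantizes to the fricative [v]. /b/ is a stop between vowels /o/ and /o/, so it spirantizes to the fricative [v]. /b/ is a stop between vowels /o/ and /e/, so it spirantizes to the fricative [v]. → [nuzexeivufovoovee].
/sovnaboadaule/: /b/ is a stop between vowels /a/ and /o/, so it spirantizes to the fricative [v]. /d/ is a stop between vowels /a/ and /a/, so it spirantizes to the fricative [z]. → [sovnavoazaule].
/srubeudeahji/: /b/ is a stop between vowels /u/ and /e/, so it spirantizes to the fricative [v]. /d/ is a stop between vowels /u/ and /e/, so it spirantizes to the fricative [z]. → [sruveuzeahji].
/hnaxerumewenozzo/: the rule's environment is not met; surfaces unchanged as [hnaxerumewenozzo].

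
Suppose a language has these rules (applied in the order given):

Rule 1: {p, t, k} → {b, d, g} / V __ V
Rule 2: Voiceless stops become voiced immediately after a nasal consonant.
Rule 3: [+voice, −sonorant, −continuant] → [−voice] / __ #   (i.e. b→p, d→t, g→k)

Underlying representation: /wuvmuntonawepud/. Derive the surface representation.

Rule 1 (intervocalic voicing): /p/ is a voiceless stop between vowels /e/ and /u/, so it voices to [b]. /wuvmuntonawepud/ → wuvmuntonawebud.
Rule 2 (post-nasal voicing): /t/ is a voiceless stop immediately after the nasal /n/, so it voices to [d]. /wuvmuntonawebud/ → wuvmundonawebud.
Rule 3 (final devoicing): /d/ is a voiced stop in word-final position, so it devoices to [t]. /wuvmundonawebud/ → wuvmundonawebut.

wuvmundonawebut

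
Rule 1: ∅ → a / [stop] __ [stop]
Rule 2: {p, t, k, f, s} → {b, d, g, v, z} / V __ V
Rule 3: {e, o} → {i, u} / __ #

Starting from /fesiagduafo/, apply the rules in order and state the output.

feziagaduavu

Rule 1 (stop-cluster a-epenthesis): /g/ and /d/ form a stop–stop cluster, so [a] is inserted between them. /fesiagduafo/ → fesiagaduafo.
Rule 2 (intervocalic voicing): /s/ is a voiceless obstruent between vowels /e/ and /i/, so it voices to [z]. /f/ is a voiceless obstruent between vowels /a/ and /o/, so it voices to [v]. /fesiagaduafo/ → feziagaduavo.
Rule 3 (final vowel raising): /o/ is a mid vowel in word-final position, so it raises to [u]. /feziagaduavo/ → feziagaduavu.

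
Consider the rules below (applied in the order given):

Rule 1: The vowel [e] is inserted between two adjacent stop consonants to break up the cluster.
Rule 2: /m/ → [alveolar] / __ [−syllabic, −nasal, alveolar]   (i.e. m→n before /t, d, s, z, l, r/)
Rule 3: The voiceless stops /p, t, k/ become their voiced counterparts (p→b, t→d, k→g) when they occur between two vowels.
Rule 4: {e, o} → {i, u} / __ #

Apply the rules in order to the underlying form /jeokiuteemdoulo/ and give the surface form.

jeogiudeendoulu

Rule 1 (stop-cluster e-epenthesis): no segment meets the environment; /jeokiuteemdoulo/ is unchanged.
Rule 2 (nasal place assimilation): /m/ precedes the alveolar consonant /d/, so it assimilates in place to [n]. /jeokiuteemdoulo/ → jeokiuteendoulo.
Rule 3 (intervocalic voicing): /k/ is a voiceless stop between vowels /o/ and /i/, so it voices to [g]. /t/ is a voiceless stop between vowels /u/ and /e/, so it voices to [d]. /jeokiuteendoulo/ → jeogiudeendoulo.
Rule 4 (final vowel raising): /o/ is a mid vowel in word-final position, so it raises to [u]. /jeogiudeendoulo/ → jeogiudeendoulu.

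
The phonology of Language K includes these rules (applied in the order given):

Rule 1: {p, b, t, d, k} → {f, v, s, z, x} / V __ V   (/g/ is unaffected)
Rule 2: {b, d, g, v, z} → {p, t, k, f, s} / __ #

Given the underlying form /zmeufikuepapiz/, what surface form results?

zmeufixuefafis

Rule 1 (intervocalic spirantization): /k/ is a stop between vowels /i/ and /u/, so it spirantizes to the fricative [x]. /p/ is a stop between vowels /e/ and /a/, so it spirantizes to the fricative [f]. /p/ is a stop between vowels /a/ and /i/, so it spirantizes to the fricative [f]. /zmeufikuepapiz/ → zmeufixuefafiz.
Rule 2 (final devoicing): /z/ is a voiced obstruent in word-final position, so it devoices to [s]. /zmeufixuefafiz/ → zmeufixuefafis.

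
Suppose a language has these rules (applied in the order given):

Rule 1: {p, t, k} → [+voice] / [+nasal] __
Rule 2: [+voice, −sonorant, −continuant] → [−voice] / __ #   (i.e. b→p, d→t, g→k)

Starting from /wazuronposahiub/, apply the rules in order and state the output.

Rule 1 (post-nasal voicing): /p/ is a voiceless stop immediately after the nasal /n/, so it voices to [b]. /wazuronposahiub/ → wazuronbosahiub.
Rule 2 (final devoicing): /b/ is a voiced stop in word-final position, so it devoices to [p]. /wazuronbosahiub/ → wazuronbosahiup.

wazuronbosahiup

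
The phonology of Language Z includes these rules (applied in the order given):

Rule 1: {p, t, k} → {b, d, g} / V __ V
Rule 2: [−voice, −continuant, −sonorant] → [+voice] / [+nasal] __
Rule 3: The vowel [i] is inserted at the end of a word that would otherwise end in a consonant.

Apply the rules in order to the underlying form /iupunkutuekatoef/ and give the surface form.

Rule 1 (intervocalic voicing): /p/ is a voiceless stop between vowels /u/ and /u/, so it voices to [b]. /t/ is a voiceless stop between vowels /u/ and /u/, so it voices to [d]. /k/ is a voiceless stop between vowels /e/ and /a/, so it voices to [g]. /t/ is a voiceless stop between vowels /a/ and /o/, so it voices to [d]. /iupunkutuekatoef/ → iubunkuduegadoef.
Rule 2 (post-nasal voicing): /k/ is a voiceless stop immediately after the nasal /n/, so it voices to [g]. /iubunkuduegadoef/ → iubunguduegadoef.
Rule 3 (final i-epenthesis): the form ends in the consonant /f/, so [i] is inserted word-finally. /iubunguduegadoef/ → iubunguduegadoefi.

iubunguduegadoefi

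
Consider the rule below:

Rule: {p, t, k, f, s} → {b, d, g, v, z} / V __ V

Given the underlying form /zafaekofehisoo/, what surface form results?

zavaegovehizoo

/f/ is a voiceless obstruent between vowels /a/ and /a/, so it voices to [v].
/k/ is a voiceless obstruent between vowels /e/ and /o/, so it voices to [g].
/f/ is a voiceless obstruent between vowels /o/ and /e/, so it voices to [v].
/s/ is a voiceless obstruent between vowels /i/ and /o/, so it voices to [z].
Surface form: [zavaegovehizoo].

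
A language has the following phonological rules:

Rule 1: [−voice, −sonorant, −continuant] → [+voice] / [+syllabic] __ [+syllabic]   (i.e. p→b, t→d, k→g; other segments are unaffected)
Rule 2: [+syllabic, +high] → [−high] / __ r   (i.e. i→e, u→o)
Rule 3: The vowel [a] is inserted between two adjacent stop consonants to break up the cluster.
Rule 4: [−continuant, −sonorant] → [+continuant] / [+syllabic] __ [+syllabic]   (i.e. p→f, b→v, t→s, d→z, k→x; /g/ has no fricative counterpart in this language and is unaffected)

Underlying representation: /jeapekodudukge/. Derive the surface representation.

jeavegozuzuxage

Rule 1 (intervocalic voicing): /p/ is a voiceless stop between vowels /a/ and /e/, so it voices to [b]. /k/ is a voiceless stop between vowels /e/ and /o/, so it voices to [g]. /jeapekodudukge/ → jeabegodudukge.
Rule 2 (pre-rhotic lowering): no segment meets the environment; /jeabegodudukge/ is unchanged.
Rule 3 (stop-cluster a-epenthesis): /k/ and /g/ form a stop–stop cluster, so [a] is inserted between them. /jeabegodudukge/ → jeabegodudukage.
Rule 4 (intervocalic spirantization): /b/ is a stop between vowels /a/ and /e/, so it spirantizes to the fricative [v]. /d/ is a stop between vowels /o/ and /u/, so it spirantizes to the fricative [z]. /d/ is a stop between vowels /u/ and /u/, so it spirantizes to the fricative [z]. /k/ is a stop between vowels /u/ and /a/, so it spirantizes to the fricative [x]. /jeabegodudukage/ → jeavegozuzuxage.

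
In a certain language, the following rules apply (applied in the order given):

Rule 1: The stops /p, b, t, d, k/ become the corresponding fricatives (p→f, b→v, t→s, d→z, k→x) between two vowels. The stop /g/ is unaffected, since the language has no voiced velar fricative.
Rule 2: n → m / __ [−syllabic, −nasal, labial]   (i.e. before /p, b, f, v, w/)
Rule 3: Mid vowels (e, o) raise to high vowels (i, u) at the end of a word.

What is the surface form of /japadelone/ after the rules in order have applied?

Rule 1 (intervocalic spirantization): /p/ is a stop between vowels /a/ and /a/, so it spirantizes to the fricative [f]. /d/ is a stop between vowels /a/ and /e/, so it spirantizes to the fricative [z]. /japadelone/ → jafazelone.
Rule 2 (nasal place assimilation): no segment meets the environment; /jafazelone/ is unchanged.
Rule 3 (final vowel raising): /e/ is a mid vowel in word-final position, so it raises to [i]. /jafazelone/ → jafazeloni.

jafazeloni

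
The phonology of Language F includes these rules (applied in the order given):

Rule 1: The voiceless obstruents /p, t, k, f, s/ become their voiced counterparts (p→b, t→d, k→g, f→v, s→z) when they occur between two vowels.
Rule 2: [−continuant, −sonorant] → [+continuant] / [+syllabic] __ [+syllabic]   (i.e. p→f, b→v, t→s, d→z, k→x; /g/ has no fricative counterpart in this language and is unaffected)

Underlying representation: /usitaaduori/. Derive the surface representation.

uzizaazuori

Rule 1 (intervocalic voicing): /s/ is a voiceless obstruent between vowels /u/ and /i/, so it voices to [z]. /t/ is a voiceless obstruent between vowels /i/ and /a/, so it voices to [d]. /usitaaduori/ → uzidaaduori.
Rule 2 (intervocalic spirantization): /d/ is a stop between vowels /i/ and /a/, so it spirantizes to the fricative [z]. /d/ is a stop between vowels /a/ and /u/, so it spirantizes to the fricative [z]. /uzidaaduori/ → uzizaazuori.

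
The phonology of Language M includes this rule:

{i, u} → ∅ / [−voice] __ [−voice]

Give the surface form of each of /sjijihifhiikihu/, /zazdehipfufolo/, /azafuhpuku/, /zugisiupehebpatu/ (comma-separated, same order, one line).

sjijihfhiikhu, zazdehpffolo, azafhpku, zugisiupehebpatu

/sjijihifhiikihu/: /i/ is a high vowel flanked by voiceless consonants /h/ and /f/, so it deletes. /i/ is a high vowel flanked by voiceless consonants /k/ and /h/, so it deletes. → [sjijihfhiikhu].
/zazdehipfufolo/: /i/ is a high vowel flanked by voiceless consonants /h/ and /p/, so it deletes. /u/ is a high vowel flanked by voiceless consonants /f/ and /f/, so it deletes. → [zazdehpffolo].
/azafuhpuku/: /u/ is a high vowel flanked by voiceless consonants /f/ and /h/, so it deletes. /u/ is a high vowel flanked by voiceless consonants /p/ and /k/, so it deletes. → [azafhpku].
/zugisiupehebpatu/: the rule's environment is not met; surfaces unchanged as [zugisiupehebpatu].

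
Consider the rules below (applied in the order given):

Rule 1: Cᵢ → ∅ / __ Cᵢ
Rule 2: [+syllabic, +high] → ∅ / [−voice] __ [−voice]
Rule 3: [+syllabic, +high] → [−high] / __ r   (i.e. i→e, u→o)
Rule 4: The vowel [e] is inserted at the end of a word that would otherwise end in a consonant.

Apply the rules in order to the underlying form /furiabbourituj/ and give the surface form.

Rule 1 (degemination): /bb/ is a geminate; the first /b/ deletes. /furiabbourituj/ → furiabourituj.
Rule 2 (high vowel syncope): no segment meets the environment; /furiabourituj/ is unchanged.
Rule 3 (pre-rhotic lowering): /u/ is a high vowel immediately before /r/, so it lowers to [o]. /u/ is a high vowel immediately before /r/, so it lowers to [o]. /furiabourituj/ → foriaboorituj.
Rule 4 (final e-epenthesis): the form ends in the consonant /j/, so [e] is inserted word-finally. /foriaboorituj/ → foriaboorituje.

foriaboorituje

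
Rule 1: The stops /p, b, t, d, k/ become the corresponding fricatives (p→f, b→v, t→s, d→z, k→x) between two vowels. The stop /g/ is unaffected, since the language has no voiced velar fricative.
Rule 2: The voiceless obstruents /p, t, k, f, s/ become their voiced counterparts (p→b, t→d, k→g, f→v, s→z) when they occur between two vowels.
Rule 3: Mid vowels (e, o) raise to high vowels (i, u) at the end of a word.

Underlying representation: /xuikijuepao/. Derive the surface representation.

xuixijuevau

Rule 1 (intervocalic spirantization): /k/ is a stop between vowels /i/ and /i/, so it spirantizes to the fricative [x]. /p/ is a stop between vowels /e/ and /a/, so it spirantizes to the fricative [f]. /xuikijuepao/ → xuixijuefao.
Rule 2 (intervocalic voicing): /f/ is a voiceless obstruent between vowels /e/ and /a/, so it voices to [v]. /xuixijuefao/ → xuixijuevao.
Rule 3 (final vowel raising): /o/ is a mid vowel in word-final position, so it raises to [u]. /xuixijuevao/ → xuixijuevau.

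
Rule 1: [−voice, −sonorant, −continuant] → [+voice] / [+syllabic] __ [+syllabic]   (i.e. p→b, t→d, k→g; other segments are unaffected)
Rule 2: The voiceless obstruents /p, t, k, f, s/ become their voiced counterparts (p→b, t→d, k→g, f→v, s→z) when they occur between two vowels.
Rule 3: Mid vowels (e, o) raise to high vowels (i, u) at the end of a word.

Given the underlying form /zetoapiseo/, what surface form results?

Rule 1 (intervocalic voicing): /t/ is a voiceless stop between vowels /e/ and /o/, so it voices to [d]. /p/ is a voiceless stop between vowels /a/ and /i/, so it voices to [b]. /zetoapiseo/ → zedoabiseo.
Rule 2 (intervocalic voicing): /s/ is a voiceless obstruent between vowels /i/ and /e/, so it voices to [z]. /zedoabiseo/ → zedoabizeo.
Rule 3 (final vowel raising): /o/ is a mid vowel in word-final position, so it raises to [u]. /zedoabizeo/ → zedoabizeu.

zedoabizeu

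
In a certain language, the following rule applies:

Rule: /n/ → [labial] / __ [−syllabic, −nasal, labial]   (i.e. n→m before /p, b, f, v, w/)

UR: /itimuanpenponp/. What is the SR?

itimuampempomp

/n/ precedes the labial consonant /p/, so it assimilates in place to [m].
/n/ precedes the labial consonant /p/, so it assimilates in place to [m].
/n/ precedes the labial consonant /p/, so it assimilates in place to [m].
Surface form: [itimuampempomp].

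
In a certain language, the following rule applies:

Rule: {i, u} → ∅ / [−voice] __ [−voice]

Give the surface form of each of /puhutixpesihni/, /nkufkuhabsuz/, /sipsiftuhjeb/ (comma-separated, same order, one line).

/puhutixpesihni/: /u/ is a high vowel flanked by voiceless consonants /p/ and /h/, so it deletes. /u/ is a high vowel flanked by voiceless consonants /h/ and /t/, so it deletes. /i/ is a high vowel flanked by voiceless consonants /t/ and /x/, so it deletes. /i/ is a high vowel flanked by voiceless consonants /s/ and /h/, so it deletes. → [phtxpeshni].
/nkufkuhabsuz/: /u/ is a high vowel flanked by voiceless consonants /k/ and /f/, so it deletes. /u/ is a high vowel flanked by voiceless consonants /k/ and /h/, so it deletes. → [nkfkhabsuz].
/sipsiftuhjeb/: /i/ is a high vowel flanked by voiceless consonants /s/ and /p/, so it deletes. /i/ is a high vowel flanked by voiceless consonants /s/ and /f/, so it deletes. /u/ is a high vowel flanked by voiceless consonants /t/ and /h/, so it deletes. → [spsfthjeb].

phtxpeshni, nkfkhabsuz, spsfthjeb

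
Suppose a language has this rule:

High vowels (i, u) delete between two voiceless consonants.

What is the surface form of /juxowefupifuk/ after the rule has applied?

juxowefpfk

/u/ is a high vowel flanked by voiceless consonants /f/ and /p/, so it deletes.
/i/ is a high vowel flanked by voiceless consonants /p/ and /f/, so it deletes.
/u/ is a high vowel flanked by voiceless consonants /f/ and /k/, so it deletes.
The other instance of /u/ does not occur in the required environment and remains unchanged.
Surface form: [juxowefpfk].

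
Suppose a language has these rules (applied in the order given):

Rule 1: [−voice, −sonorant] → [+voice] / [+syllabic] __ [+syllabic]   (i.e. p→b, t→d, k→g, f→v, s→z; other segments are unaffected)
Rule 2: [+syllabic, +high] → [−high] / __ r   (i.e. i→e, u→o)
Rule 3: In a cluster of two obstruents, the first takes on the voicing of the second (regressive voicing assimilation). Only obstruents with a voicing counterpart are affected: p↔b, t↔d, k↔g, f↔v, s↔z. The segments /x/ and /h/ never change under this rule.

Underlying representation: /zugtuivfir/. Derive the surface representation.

Rule 1 (intervocalic voicing): no segment meets the environment; /zugtuivfir/ is unchanged.
Rule 2 (pre-rhotic lowering): /i/ is a high vowel immediately before /r/, so it lowers to [e]. /zugtuivfir/ → zugtuivfer.
Rule 3 (regressive voicing assimilation): /g/ precedes the voiceless obstruent /t/, so it devoices to [k] by assimilation. /v/ precedes the voiceless obstruent /f/, so it devoices to [f] by assimilation. /zugtuivfer/ → zuktuiffer.

zuktuiffer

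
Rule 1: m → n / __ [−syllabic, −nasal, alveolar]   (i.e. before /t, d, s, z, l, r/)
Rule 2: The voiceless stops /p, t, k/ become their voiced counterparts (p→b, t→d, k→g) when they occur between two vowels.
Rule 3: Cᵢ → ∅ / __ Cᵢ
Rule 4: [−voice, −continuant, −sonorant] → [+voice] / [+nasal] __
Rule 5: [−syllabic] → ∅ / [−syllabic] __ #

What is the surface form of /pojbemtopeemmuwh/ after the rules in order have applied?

Rule 1 (nasal place assimilation): /m/ precedes the alveolar consonant /t/, so it assimilates in place to [n]. /pojbemtopeemmuwh/ → pojbentopeemmuwh.
Rule 2 (intervocalic voicing): /p/ is a voiceless stop between vowels /o/ and /e/, so it voices to [b]. /pojbentopeemmuwh/ → pojbentobeemmuwh.
Rule 3 (degemination): /mm/ is a geminate; the first /m/ deletes. /pojbentobeemmuwh/ → pojbentobeemuwh.
Rule 4 (post-nasal voicing): /t/ is a voiceless stop immediately after the nasal /n/, so it voices to [d]. /pojbentobeemuwh/ → pojbendobeemuwh.
Rule 5 (final cluster simplification): /h/ is the second consonant of a word-final cluster /wh/, so it deletes. /pojbendobeemuwh/ → pojbendobeemuw.

pojbendobeemuw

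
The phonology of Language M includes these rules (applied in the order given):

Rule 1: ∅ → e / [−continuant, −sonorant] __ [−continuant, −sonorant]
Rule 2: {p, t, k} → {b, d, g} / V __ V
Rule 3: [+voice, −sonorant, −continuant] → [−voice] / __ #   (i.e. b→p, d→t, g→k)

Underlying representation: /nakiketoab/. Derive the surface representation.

nagigedoap

Rule 1 (stop-cluster e-epenthesis): no segment meets the environment; /nakiketoab/ is unchanged.
Rule 2 (intervocalic voicing): /k/ is a voiceless stop between vowels /a/ and /i/, so it voices to [g]. /k/ is a voiceless stop between vowels /i/ and /e/, so it voices to [g]. /t/ is a voiceless stop between vowels /e/ and /o/, so it voices to [d]. /nakiketoab/ → nagigedoab.
Rule 3 (final devoicing): /b/ is a voiced stop in word-final position, so it devoices to [p]. /nagigedoab/ → nagigedoap.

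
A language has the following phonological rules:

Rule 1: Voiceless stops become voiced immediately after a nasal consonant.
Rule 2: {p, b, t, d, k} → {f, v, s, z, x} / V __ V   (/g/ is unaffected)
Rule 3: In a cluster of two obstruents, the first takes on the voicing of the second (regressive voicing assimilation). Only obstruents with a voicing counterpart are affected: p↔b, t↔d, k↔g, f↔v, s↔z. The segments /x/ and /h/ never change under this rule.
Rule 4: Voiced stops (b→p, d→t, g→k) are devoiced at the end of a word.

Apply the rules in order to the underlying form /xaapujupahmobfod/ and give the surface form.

Rule 1 (post-nasal voicing): no segment meets the environment; /xaapujupahmobfod/ is unchanged.
Rule 2 (intervocalic spirantization): /p/ is a stop between vowels /a/ and /u/, so it spirantizes to the fricative [f]. /p/ is a stop between vowels /u/ and /a/, so it spirantizes to the fricative [f]. /xaapujupahmobfod/ → xaafujufahmobfod.
Rule 3 (regressive voicing assimilation): /b/ precedes the voiceless obstruent /f/, so it devoices to [p] by assimilation. /xaafujufahmobfod/ → xaafujufahmopfod.
Rule 4 (final devoicing): /d/ is a voiced stop in word-final position, so it devoices to [t]. /xaafujufahmopfod/ → xaafujufahmopfot.

xaafujufahmopfot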